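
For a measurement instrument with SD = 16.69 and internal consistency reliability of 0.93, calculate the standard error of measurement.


SEM = SD * sqrt(1 - rxx)
SEM = 16.69 * sqrt(1 - 0.93)
SEM = 16.69 * sqrt(0.07) = 16.69 * 0.264575
SEM = 4.4158

4.4158


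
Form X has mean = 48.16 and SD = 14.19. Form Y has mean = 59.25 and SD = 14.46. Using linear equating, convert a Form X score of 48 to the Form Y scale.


slope = SD_Y / SD_X = 14.46 / 14.19 ~ 1.019
intercept = mean_Y - slope * mean_X = 59.25 - (14.46 / 14.19) * 48.16 ~ 10.1736
Y = slope * X + intercept. To avoid rounding drift from the rounded slope/intercept, evaluate the equivalent form Y = mean_Y + SD_Y * (X - mean_X) / SD_X at full precision:
Y = 59.25 + 14.46 * (48 - 48.16) / 14.19
Y = 59.25 - 14.46 * 0.16 / 14.19
Y = 59.25 - 2.3136 / 14.19
Y = 59.25 - 0.163
Y = 59.087

59.087


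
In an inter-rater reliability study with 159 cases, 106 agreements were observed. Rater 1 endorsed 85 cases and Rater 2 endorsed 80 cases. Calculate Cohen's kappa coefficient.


P_o = 106/159 = 0.666667
P_e = (85*80 + 74*79) / 25281 = 0.500218
kappa = (P_o - P_e) / (1 - P_e)
kappa = (0.666667 - 0.500218) / (1 - 0.500218)
kappa = 0.333

0.333


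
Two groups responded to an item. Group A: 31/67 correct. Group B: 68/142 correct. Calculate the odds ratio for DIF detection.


Odds_A = 31/36 = 0.8611
Odds_B = 68/74 = 0.9189
OR = Odds_A / Odds_B = 0.8611 / 0.9189
Exactly, OR = (31 * 74) / (36 * 68) = 2294 / 2448
OR = 0.9371

0.9371


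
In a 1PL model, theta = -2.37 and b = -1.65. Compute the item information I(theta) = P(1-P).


P = 1/(1+exp(-(-2.37--1.65))) = 0.3274
I = P*(1-P) = 0.3274 * 0.6726
I = 0.2202

0.2202


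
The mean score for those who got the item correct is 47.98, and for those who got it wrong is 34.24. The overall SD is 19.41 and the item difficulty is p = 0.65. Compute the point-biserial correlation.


q = 1 - p = 0.35
rpb = ((M1 - M0) / SD) * sqrt(p * q)
rpb = ((47.98 - 34.24) / 19.41) * sqrt(0.65 * 0.35)
rpb = 0.3376

0.3376


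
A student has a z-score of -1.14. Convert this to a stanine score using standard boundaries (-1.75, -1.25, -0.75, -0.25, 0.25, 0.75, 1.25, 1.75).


Stanine boundaries: [-1.75, -1.25, -0.75, -0.25, 0.25, 0.75, 1.25, 1.75]
z = -1.14
Check each boundary:
  z >= -1.75 -> could be stanine 2
  z >= -1.25 -> could be stanine 3
  z < -0.75
  z < -0.25
  z < 0.25
  z < 0.75
  z < 1.25
  z < 1.75
Highest qualifying boundary gives stanine = 3

3


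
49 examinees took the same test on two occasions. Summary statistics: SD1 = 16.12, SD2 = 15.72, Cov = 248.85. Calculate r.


r = cov(X,Y) / (SD_X * SD_Y)
r = 248.85 / (16.12 * 15.72)
r = 248.85 / 253.4064
r = 0.982

0.982


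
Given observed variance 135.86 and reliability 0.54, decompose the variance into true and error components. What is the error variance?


var_true = rxx * var_obs = 0.54 * 135.86 = 73.3644
var_error = var_obs - var_true
var_error = 135.86 - 73.3644
var_error = 62.4956

62.4956


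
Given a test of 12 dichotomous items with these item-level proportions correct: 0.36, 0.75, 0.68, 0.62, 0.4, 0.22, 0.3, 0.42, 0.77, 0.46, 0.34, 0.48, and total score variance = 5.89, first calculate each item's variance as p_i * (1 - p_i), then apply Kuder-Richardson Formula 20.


For each item, compute p_i * q_i:
  Item 1: 0.36 * 0.64 = 0.2304
  Item 2: 0.75 * 0.25 = 0.1875
  Item 3: 0.68 * 0.32 = 0.2176
  Item 4: 0.62 * 0.38 = 0.2356
  Item 5: 0.4 * 0.6 = 0.24
  Item 6: 0.22 * 0.78 = 0.1716
  Item 7: 0.3 * 0.7 = 0.21
  Item 8: 0.42 * 0.58 = 0.2436
  Item 9: 0.77 * 0.23 = 0.1771
  Item 10: 0.46 * 0.54 = 0.2484
  Item 11: 0.34 * 0.66 = 0.2244
  Item 12: 0.48 * 0.52 = 0.2496
Sum(p_i * q_i) = 0.2304 + 0.1875 + 0.2176 + 0.2356 + 0.24 + 0.1716 + 0.21 + 0.2436 + 0.1771 + 0.2484 + 0.2244 + 0.2496 = 2.6358
KR-20 = (k/(k-1)) * (1 - Sum(p_i*q_i) / Var_total)
= (12/11) * (1 - 2.6358/5.89)
= 1.0909 * 0.5525
KR-20 = 0.6027

0.6027


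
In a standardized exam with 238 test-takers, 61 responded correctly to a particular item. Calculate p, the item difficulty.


Item difficulty p = number correct / total examinees
p = 61 / 238
p = 0.2563

0.2563


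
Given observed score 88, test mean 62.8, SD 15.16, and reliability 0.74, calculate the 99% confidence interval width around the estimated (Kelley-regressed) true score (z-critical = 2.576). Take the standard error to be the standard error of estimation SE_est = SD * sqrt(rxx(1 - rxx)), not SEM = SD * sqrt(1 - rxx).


True score estimate = 0.74*88 + 0.26*62.8 = 81.448
SE_est = SD * sqrt(rxx * (1 - rxx)) = 15.16 * sqrt(0.74 * 0.26) = 15.16 * sqrt(0.1924) = 6.649695
CI = T_est +/- z * SE_est, so width = 2 * z * SE_est = 2 * 2.576 * 6.649695
Width = 34.2592

34.2592


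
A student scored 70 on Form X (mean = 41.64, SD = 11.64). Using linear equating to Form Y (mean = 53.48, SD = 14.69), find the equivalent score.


slope = SD_Y / SD_X = 14.69 / 11.64 ~ 1.262
intercept = mean_Y - slope * mean_X = 53.48 - (14.69 / 11.64) * 41.64 ~ 0.9292
Y = slope * X + intercept. To avoid rounding drift from the rounded slope/intercept, evaluate the equivalent form Y = mean_Y + SD_Y * (X - mean_X) / SD_X at full precision:
Y = 53.48 + 14.69 * (70 - 41.64) / 11.64
Y = 53.48 + 14.69 * 28.36 / 11.64
Y = 53.48 + 416.6084 / 11.64
Y = 53.48 + 35.7911
Y = 89.2711

89.2711


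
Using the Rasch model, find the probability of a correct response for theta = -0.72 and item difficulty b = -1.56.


theta - b = -0.72 - -1.56 = 0.84
exp(-(theta - b)) = exp(-0.84) = 0.4317
P = 1 / (1 + 0.4317)
P = 0.6985

0.6985


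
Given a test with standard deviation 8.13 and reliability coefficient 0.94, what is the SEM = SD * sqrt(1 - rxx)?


SEM = SD * sqrt(1 - rxx)
SEM = 8.13 * sqrt(1 - 0.94)
SEM = 8.13 * sqrt(0.06) = 8.13 * 0.244949
SEM = 1.9914

1.9914


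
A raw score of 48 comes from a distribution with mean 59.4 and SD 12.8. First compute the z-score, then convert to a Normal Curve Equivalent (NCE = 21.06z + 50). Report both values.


z = (X - mean) / SD = (48 - 59.4) / 12.8
z = -11.4 / 12.8
z = -0.8906
NCE = NCE = 21.06z + 50
Carry z at full precision (z = -11.4 / 12.8) into the conversion:
NCE = 21.06 * (-11.4 / 12.8) + 50 = -240.084 / 12.8 + 50
NCE = -18.7566 + 50
NCE = 31.2434

31.2434


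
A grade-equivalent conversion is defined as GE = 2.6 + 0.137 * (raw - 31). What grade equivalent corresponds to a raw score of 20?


raw - median = 20 - 31 = -11
slope * diff = 0.137 * -11 = -1.507
GE = 2.6 + -1.507
GE = 1.093

1.093


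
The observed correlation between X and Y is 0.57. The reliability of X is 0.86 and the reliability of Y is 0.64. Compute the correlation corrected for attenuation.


r_corrected = rxy / sqrt(rxx * ryy)
= 0.57 / sqrt(0.86 * 0.64)
= 0.57 / sqrt(0.5504)
= 0.57 / 0.741889
r_corrected = 0.7683

0.7683


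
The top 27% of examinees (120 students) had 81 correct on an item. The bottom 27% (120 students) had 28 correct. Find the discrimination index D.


p_upper = 81/120 = 0.675
p_lower = 28/120 = 0.2333
D = 0.675 - 0.2333 = 0.4417

0.4417


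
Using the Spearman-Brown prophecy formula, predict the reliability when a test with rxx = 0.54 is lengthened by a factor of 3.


r_new = (n * rxx) / (1 + (n-1) * rxx)
r_new = (3 * 0.54) / (1 + 2 * 0.54)
r_new = 1.62 / 2.08
r_new = 0.7788

0.7788


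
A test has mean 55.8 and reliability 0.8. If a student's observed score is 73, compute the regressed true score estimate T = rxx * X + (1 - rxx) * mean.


T_est = rxx * X + (1 - rxx) * mean
T_est = 0.8 * 73 + 0.2 * 55.8
T_est = 58.4 + 11.16
T_est = 69.56

69.56


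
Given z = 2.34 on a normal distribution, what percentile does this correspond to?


CDF(z) = 0.5 * (1 + erf(z/sqrt(2)))
erf(1.6546) = 0.9807
CDF = 0.9904
Percentile rank = 0.9904 * 100 = 99.04

99.04


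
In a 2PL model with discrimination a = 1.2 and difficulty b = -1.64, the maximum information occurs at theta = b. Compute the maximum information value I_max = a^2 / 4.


For 2PL, max info at theta = b = -1.64
I_max = a^2 / 4 = 1.2^2 / 4
= 1.44 / 4
I_max = 0.36

0.36


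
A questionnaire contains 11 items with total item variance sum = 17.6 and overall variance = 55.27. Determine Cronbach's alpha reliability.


alpha = (k/(k-1)) * (1 - sum(si^2)/s_total^2)
= (11/10) * (1 - 17.6/55.27)
alpha = 0.7497

0.7497


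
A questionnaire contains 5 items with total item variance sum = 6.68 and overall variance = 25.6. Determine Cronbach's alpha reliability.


alpha = (k/(k-1)) * (1 - sum(si^2)/s_total^2)
= (5/4) * (1 - 6.68/25.6)
alpha = 0.9238

0.9238


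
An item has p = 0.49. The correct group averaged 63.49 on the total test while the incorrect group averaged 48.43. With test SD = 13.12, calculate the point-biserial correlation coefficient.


q = 1 - p = 0.51
rpb = ((M1 - M0) / SD) * sqrt(p * q)
rpb = ((63.49 - 48.43) / 13.12) * sqrt(0.49 * 0.51)
rpb = 0.5738

0.5738


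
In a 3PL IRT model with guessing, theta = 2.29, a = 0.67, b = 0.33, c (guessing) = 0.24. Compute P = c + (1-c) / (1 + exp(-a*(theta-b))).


logit = 0.67*(2.29 - 0.33) = 1.3132
P* = 1/(1 + exp(-1.3132)) = 0.788
P = 0.24 + (1 - 0.24) * 0.788
P = 0.8389

0.8389


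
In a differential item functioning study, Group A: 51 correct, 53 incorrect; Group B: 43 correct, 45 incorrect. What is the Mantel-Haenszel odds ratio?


Odds_A = 51/53 = 0.9623
Odds_B = 43/45 = 0.9556
OR = Odds_A / Odds_B = 0.9623 / 0.9556
Exactly, OR = (51 * 45) / (53 * 43) = 2295 / 2279
OR = 1.007

1.007


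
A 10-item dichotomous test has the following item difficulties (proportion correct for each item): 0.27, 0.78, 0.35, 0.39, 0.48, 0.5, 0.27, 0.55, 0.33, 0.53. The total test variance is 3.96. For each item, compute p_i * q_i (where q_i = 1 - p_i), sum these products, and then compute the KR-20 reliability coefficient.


For each item, compute p_i * q_i:
  Item 1: 0.27 * 0.73 = 0.1971
  Item 2: 0.78 * 0.22 = 0.1716
  Item 3: 0.35 * 0.65 = 0.2275
  Item 4: 0.39 * 0.61 = 0.2379
  Item 5: 0.48 * 0.52 = 0.2496
  Item 6: 0.5 * 0.5 = 0.25
  Item 7: 0.27 * 0.73 = 0.1971
  Item 8: 0.55 * 0.45 = 0.2475
  Item 9: 0.33 * 0.67 = 0.2211
  Item 10: 0.53 * 0.47 = 0.2491
Sum(p_i * q_i) = 0.1971 + 0.1716 + 0.2275 + 0.2379 + 0.2496 + 0.25 + 0.1971 + 0.2475 + 0.2211 + 0.2491 = 2.2485
KR-20 = (k/(k-1)) * (1 - Sum(p_i*q_i) / Var_total)
= (10/9) * (1 - 2.2485/3.96)
= 1.1111 * 0.4322
KR-20 = 0.4802

0.4802


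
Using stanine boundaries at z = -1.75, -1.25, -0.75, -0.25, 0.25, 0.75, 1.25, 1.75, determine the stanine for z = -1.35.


Stanine boundaries: [-1.75, -1.25, -0.75, -0.25, 0.25, 0.75, 1.25, 1.75]
z = -1.35
Check each boundary:
  z >= -1.75 -> could be stanine 2
  z < -1.25
  z < -0.75
  z < -0.25
  z < 0.25
  z < 0.75
  z < 1.25
  z < 1.75
Highest qualifying boundary gives stanine = 2

2


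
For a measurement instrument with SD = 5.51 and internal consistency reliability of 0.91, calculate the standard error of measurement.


SEM = SD * sqrt(1 - rxx)
SEM = 5.51 * sqrt(1 - 0.91)
SEM = 5.51 * sqrt(0.09) = 5.51 * 0.3
SEM = 1.653

1.653


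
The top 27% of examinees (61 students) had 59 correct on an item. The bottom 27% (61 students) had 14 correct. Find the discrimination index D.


p_upper = 59/61 = 0.9672
p_lower = 14/61 = 0.2295
D = 0.9672 - 0.2295 = 0.7377

0.7377


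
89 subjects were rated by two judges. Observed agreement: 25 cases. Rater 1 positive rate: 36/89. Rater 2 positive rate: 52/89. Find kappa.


P_o = 25/89 = 0.280899
P_e = (36*52 + 53*37) / 7921 = 0.483904
kappa = (P_o - P_e) / (1 - P_e)
kappa = (0.280899 - 0.483904) / (1 - 0.483904)
kappa = -0.3933

-0.3933


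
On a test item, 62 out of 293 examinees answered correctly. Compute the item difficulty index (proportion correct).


Item difficulty p = number correct / total examinees
p = 62 / 293
p = 0.2116

0.2116


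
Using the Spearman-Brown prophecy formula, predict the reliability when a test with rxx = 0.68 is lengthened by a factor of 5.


r_new = (n * rxx) / (1 + (n-1) * rxx)
r_new = (5 * 0.68) / (1 + 4 * 0.68)
r_new = 3.4 / 3.72
r_new = 0.914

0.914


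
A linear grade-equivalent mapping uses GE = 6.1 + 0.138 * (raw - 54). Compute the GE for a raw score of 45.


raw - median = 45 - 54 = -9
slope * diff = 0.138 * -9 = -1.242
GE = 6.1 + -1.242
GE = 4.858

4.858


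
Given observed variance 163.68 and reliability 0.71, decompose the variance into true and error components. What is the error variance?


var_true = rxx * var_obs = 0.71 * 163.68 = 116.2128
var_error = var_obs - var_true
var_error = 163.68 - 116.2128
var_error = 47.4672

47.4672


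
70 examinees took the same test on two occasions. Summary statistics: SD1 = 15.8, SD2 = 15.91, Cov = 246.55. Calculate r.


r = cov(X,Y) / (SD_X * SD_Y)
r = 246.55 / (15.8 * 15.91)
r = 246.55 / 251.378
r = 0.9808

0.9808


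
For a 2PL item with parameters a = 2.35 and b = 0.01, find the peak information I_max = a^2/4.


For 2PL, max info at theta = b = 0.01
I_max = a^2 / 4 = 2.35^2 / 4
= 5.5225 / 4
I_max = 1.3806

1.3806


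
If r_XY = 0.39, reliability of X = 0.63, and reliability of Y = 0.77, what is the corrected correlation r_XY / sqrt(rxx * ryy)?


r_corrected = rxy / sqrt(rxx * ryy)
= 0.39 / sqrt(0.63 * 0.77)
= 0.39 / sqrt(0.4851)
= 0.39 / 0.696491
r_corrected = 0.5599

0.5599


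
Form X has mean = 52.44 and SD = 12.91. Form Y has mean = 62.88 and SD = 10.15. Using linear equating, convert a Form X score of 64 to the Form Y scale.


slope = SD_Y / SD_X = 10.15 / 12.91 ~ 0.7862
intercept = mean_Y - slope * mean_X = 62.88 - (10.15 / 12.91) * 52.44 ~ 21.651
Y = slope * X + intercept. To avoid rounding drift from the rounded slope/intercept, evaluate the equivalent form Y = mean_Y + SD_Y * (X - mean_X) / SD_X at full precision:
Y = 62.88 + 10.15 * (64 - 52.44) / 12.91
Y = 62.88 + 10.15 * 11.56 / 12.91
Y = 62.88 + 117.334 / 12.91
Y = 62.88 + 9.0886
Y = 71.9686

71.9686


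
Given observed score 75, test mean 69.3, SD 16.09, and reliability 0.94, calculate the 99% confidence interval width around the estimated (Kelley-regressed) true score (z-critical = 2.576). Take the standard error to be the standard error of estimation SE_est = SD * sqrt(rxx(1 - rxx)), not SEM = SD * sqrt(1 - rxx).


True score estimate = 0.94*75 + 0.06*69.3 = 74.658
SE_est = SD * sqrt(rxx * (1 - rxx)) = 16.09 * sqrt(0.94 * 0.06) = 16.09 * sqrt(0.0564) = 3.821163
CI = T_est +/- z * SE_est, so width = 2 * z * SE_est = 2 * 2.576 * 3.821163
Width = 19.6866

19.6866


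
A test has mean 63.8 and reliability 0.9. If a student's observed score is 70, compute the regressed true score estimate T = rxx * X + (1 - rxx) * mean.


T_est = rxx * X + (1 - rxx) * mean
T_est = 0.9 * 70 + 0.1 * 63.8
T_est = 63.0 + 6.38
T_est = 69.38

69.38


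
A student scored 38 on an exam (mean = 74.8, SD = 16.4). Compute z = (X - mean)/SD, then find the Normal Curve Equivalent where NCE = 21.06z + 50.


z = (X - mean) / SD = (38 - 74.8) / 16.4
z = -36.8 / 16.4
z = -2.2439
NCE = NCE = 21.06z + 50
Carry z at full precision (z = -36.8 / 16.4) into the conversion:
NCE = 21.06 * (-36.8 / 16.4) + 50 = -775.008 / 16.4 + 50
NCE = -47.2566 + 50
NCE = 2.7434

2.7434


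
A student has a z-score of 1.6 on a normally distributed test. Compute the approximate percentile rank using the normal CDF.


CDF(z) = 0.5 * (1 + erf(z/sqrt(2)))
erf(1.1314) = 0.8904
CDF = 0.9452
Percentile rank = 0.9452 * 100 = 94.52

94.52


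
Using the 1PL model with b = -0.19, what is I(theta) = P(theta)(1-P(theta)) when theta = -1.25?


P = 1/(1+exp(-(-1.25--0.19))) = 0.2573
I = P*(1-P) = 0.2573 * 0.7427
I = 0.1911

0.1911


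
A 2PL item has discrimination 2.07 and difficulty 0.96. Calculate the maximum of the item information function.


For 2PL, max info at theta = b = 0.96
I_max = a^2 / 4 = 2.07^2 / 4
= 4.2849 / 4
I_max = 1.0712

1.0712


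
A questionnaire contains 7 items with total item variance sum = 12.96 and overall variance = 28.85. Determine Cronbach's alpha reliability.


alpha = (k/(k-1)) * (1 - sum(si^2)/s_total^2)
= (7/6) * (1 - 12.96/28.85)
alpha = 0.6426

0.6426


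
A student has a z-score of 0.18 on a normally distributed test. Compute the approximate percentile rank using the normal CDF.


CDF(z) = 0.5 * (1 + erf(z/sqrt(2)))
erf(0.1273) = 0.1428
CDF = 0.5714
Percentile rank = 0.5714 * 100 = 57.14

57.14


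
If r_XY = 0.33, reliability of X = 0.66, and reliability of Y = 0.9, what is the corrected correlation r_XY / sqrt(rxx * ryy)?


r_corrected = rxy / sqrt(rxx * ryy)
= 0.33 / sqrt(0.66 * 0.9)
= 0.33 / sqrt(0.594)
= 0.33 / 0.770714
r_corrected = 0.4282

0.4282


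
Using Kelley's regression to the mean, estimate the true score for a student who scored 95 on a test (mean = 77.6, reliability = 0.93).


T_est = rxx * X + (1 - rxx) * mean
T_est = 0.93 * 95 + 0.07 * 77.6
T_est = 88.35 + 5.432
T_est = 93.782

93.782


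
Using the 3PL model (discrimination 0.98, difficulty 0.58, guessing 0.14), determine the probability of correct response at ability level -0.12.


logit = 0.98*(-0.12 - 0.58) = -0.686
P* = 1/(1 + exp(--0.686)) = 0.3349
P = 0.14 + (1 - 0.14) * 0.3349
P = 0.428

0.428


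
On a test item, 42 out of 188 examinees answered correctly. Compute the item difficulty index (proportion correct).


Item difficulty p = number correct / total examinees
p = 42 / 188
p = 0.2234

0.2234


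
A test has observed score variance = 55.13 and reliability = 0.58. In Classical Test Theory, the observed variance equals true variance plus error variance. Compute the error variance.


var_true = rxx * var_obs = 0.58 * 55.13 = 31.9754
var_error = var_obs - var_true
var_error = 55.13 - 31.9754
var_error = 23.1546

23.1546


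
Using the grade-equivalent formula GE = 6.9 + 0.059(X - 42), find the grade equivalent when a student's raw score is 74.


raw - median = 74 - 42 = 32
slope * diff = 0.059 * 32 = 1.888
GE = 6.9 + 1.888
GE = 8.788

8.788


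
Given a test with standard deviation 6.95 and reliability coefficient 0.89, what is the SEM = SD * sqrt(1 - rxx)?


SEM = SD * sqrt(1 - rxx)
SEM = 6.95 * sqrt(1 - 0.89)
SEM = 6.95 * sqrt(0.11) = 6.95 * 0.331662
SEM = 2.3051

2.3051


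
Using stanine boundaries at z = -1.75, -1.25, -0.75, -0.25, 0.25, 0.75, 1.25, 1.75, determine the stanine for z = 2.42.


Stanine boundaries: [-1.75, -1.25, -0.75, -0.25, 0.25, 0.75, 1.25, 1.75]
z = 2.42
Check each boundary:
  z >= -1.75 -> could be stanine 2
  z >= -1.25 -> could be stanine 3
  z >= -0.75 -> could be stanine 4
  z >= -0.25 -> could be stanine 5
  z >= 0.25 -> could be stanine 6
  z >= 0.75 -> could be stanine 7
  z >= 1.25 -> could be stanine 8
  z >= 1.75 -> could be stanine 9
Highest qualifying boundary gives stanine = 9

9


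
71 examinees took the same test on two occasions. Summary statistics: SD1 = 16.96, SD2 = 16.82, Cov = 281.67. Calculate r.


r = cov(X,Y) / (SD_X * SD_Y)
r = 281.67 / (16.96 * 16.82)
r = 281.67 / 285.2672
r = 0.9874

0.9874


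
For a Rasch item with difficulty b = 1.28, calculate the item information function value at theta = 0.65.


P = 1/(1+exp(-(0.65-1.28))) = 0.3475
I = P*(1-P) = 0.3475 * 0.6525
I = 0.2267

0.2267


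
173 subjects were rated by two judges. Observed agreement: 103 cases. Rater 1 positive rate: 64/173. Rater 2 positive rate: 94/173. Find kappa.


P_o = 103/173 = 0.595376
P_e = (64*94 + 109*79) / 29929 = 0.488723
kappa = (P_o - P_e) / (1 - P_e)
kappa = (0.595376 - 0.488723) / (1 - 0.488723)
kappa = 0.2086

0.2086


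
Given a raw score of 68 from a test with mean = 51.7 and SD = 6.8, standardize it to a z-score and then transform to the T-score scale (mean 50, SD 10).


z = (X - mean) / SD = (68 - 51.7) / 6.8
z = 16.3 / 6.8
z = 2.3971
T-score = T = 50 + 10z
Carry z at full precision (z = 16.3 / 6.8) into the conversion:
T-score = 50 + 10 * (16.3 / 6.8) = 50 + 163 / 6.8
T-score = 50 + 23.9706
T-score = 73.9706

73.9706


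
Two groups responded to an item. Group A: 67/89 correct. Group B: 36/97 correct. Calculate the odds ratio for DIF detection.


Odds_A = 67/22 = 3.0455
Odds_B = 36/61 = 0.5902
OR = Odds_A / Odds_B = 3.0455 / 0.5902
Exactly, OR = (67 * 61) / (22 * 36) = 4087 / 792
OR = 5.1604

5.1604


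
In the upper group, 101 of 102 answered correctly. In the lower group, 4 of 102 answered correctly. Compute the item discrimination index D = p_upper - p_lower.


p_upper = 101/102 = 0.9902
p_lower = 4/102 = 0.0392
D = 0.9902 - 0.0392 = 0.951

0.951


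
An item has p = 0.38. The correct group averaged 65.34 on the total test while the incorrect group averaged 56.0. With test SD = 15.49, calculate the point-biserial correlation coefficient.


q = 1 - p = 0.62
rpb = ((M1 - M0) / SD) * sqrt(p * q)
rpb = ((65.34 - 56.0) / 15.49) * sqrt(0.38 * 0.62)
rpb = 0.2927

0.2927


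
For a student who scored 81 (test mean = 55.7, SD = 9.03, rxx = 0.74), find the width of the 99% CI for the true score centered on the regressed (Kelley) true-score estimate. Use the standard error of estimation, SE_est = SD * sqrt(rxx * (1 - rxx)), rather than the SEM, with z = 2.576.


True score estimate = 0.74*81 + 0.26*55.7 = 74.422
SE_est = SD * sqrt(rxx * (1 - rxx)) = 9.03 * sqrt(0.74 * 0.26) = 9.03 * sqrt(0.1924) = 3.960867
CI = T_est +/- z * SE_est, so width = 2 * z * SE_est = 2 * 2.576 * 3.960867
Width = 20.4064

20.4064


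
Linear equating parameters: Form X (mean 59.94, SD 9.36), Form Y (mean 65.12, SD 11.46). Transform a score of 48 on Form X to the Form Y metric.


slope = SD_Y / SD_X = 11.46 / 9.36 ~ 1.2244
intercept = mean_Y - slope * mean_X = 65.12 - (11.46 / 9.36) * 59.94 ~ -8.2681
Y = slope * X + intercept. To avoid rounding drift from the rounded slope/intercept, evaluate the equivalent form Y = mean_Y + SD_Y * (X - mean_X) / SD_X at full precision:
Y = 65.12 + 11.46 * (48 - 59.94) / 9.36
Y = 65.12 - 11.46 * 11.94 / 9.36
Y = 65.12 - 136.8324 / 9.36
Y = 65.12 - 14.6188
Y = 50.5012

50.5012


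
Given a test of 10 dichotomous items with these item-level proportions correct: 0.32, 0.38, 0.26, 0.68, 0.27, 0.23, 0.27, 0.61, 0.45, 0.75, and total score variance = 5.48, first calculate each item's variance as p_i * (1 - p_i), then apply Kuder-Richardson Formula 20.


For each item, compute p_i * q_i:
  Item 1: 0.32 * 0.68 = 0.2176
  Item 2: 0.38 * 0.62 = 0.2356
  Item 3: 0.26 * 0.74 = 0.1924
  Item 4: 0.68 * 0.32 = 0.2176
  Item 5: 0.27 * 0.73 = 0.1971
  Item 6: 0.23 * 0.77 = 0.1771
  Item 7: 0.27 * 0.73 = 0.1971
  Item 8: 0.61 * 0.39 = 0.2379
  Item 9: 0.45 * 0.55 = 0.2475
  Item 10: 0.75 * 0.25 = 0.1875
Sum(p_i * q_i) = 0.2176 + 0.2356 + 0.1924 + 0.2176 + 0.1971 + 0.1771 + 0.1971 + 0.2379 + 0.2475 + 0.1875 = 2.1074
KR-20 = (k/(k-1)) * (1 - Sum(p_i*q_i) / Var_total)
= (10/9) * (1 - 2.1074/5.48)
= 1.1111 * 0.6154
KR-20 = 0.6838

0.6838


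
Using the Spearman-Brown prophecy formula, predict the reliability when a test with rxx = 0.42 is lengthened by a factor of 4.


r_new = (n * rxx) / (1 + (n-1) * rxx)
r_new = (4 * 0.42) / (1 + 3 * 0.42)
r_new = 1.68 / 2.26
r_new = 0.7434

0.7434


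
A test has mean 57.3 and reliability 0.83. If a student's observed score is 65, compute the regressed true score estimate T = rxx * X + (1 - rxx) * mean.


T_est = rxx * X + (1 - rxx) * mean
T_est = 0.83 * 65 + 0.17 * 57.3
T_est = 53.95 + 9.741
T_est = 63.691

63.691


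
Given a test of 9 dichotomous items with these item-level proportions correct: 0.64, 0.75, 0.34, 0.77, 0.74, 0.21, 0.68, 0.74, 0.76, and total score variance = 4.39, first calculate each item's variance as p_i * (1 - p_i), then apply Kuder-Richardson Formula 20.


For each item, compute p_i * q_i:
  Item 1: 0.64 * 0.36 = 0.2304
  Item 2: 0.75 * 0.25 = 0.1875
  Item 3: 0.34 * 0.66 = 0.2244
  Item 4: 0.77 * 0.23 = 0.1771
  Item 5: 0.74 * 0.26 = 0.1924
  Item 6: 0.21 * 0.79 = 0.1659
  Item 7: 0.68 * 0.32 = 0.2176
  Item 8: 0.74 * 0.26 = 0.1924
  Item 9: 0.76 * 0.24 = 0.1824
Sum(p_i * q_i) = 0.2304 + 0.1875 + 0.2244 + 0.1771 + 0.1924 + 0.1659 + 0.2176 + 0.1924 + 0.1824 = 1.7701
KR-20 = (k/(k-1)) * (1 - Sum(p_i*q_i) / Var_total)
= (9/8) * (1 - 1.7701/4.39)
= 1.125 * 0.5968
KR-20 = 0.6714

0.6714


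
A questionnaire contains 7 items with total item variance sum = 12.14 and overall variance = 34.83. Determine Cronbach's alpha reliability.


alpha = (k/(k-1)) * (1 - sum(si^2)/s_total^2)
= (7/6) * (1 - 12.14/34.83)
alpha = 0.76

0.76


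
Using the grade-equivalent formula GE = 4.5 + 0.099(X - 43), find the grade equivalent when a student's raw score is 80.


raw - median = 80 - 43 = 37
slope * diff = 0.099 * 37 = 3.663
GE = 4.5 + 3.663
GE = 8.163

8.163


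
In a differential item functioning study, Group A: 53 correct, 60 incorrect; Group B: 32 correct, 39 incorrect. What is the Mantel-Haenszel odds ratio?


Odds_A = 53/60 = 0.8833
Odds_B = 32/39 = 0.8205
OR = Odds_A / Odds_B = 0.8833 / 0.8205
Exactly, OR = (53 * 39) / (60 * 32) = 2067 / 1920
OR = 1.0766

1.0766


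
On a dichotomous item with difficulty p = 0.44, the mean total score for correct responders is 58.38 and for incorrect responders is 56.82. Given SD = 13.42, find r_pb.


q = 1 - p = 0.56
rpb = ((M1 - M0) / SD) * sqrt(p * q)
rpb = ((58.38 - 56.82) / 13.42) * sqrt(0.44 * 0.56)
rpb = 0.0577

0.0577


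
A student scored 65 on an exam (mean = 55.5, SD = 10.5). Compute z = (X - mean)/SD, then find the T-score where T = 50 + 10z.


z = (X - mean) / SD = (65 - 55.5) / 10.5
z = 9.5 / 10.5
z = 0.9048
T-score = T = 50 + 10z
Carry z at full precision (z = 9.5 / 10.5) into the conversion:
T-score = 50 + 10 * (9.5 / 10.5) = 50 + 95 / 10.5
T-score = 50 + 9.0476
T-score = 59.0476

59.0476


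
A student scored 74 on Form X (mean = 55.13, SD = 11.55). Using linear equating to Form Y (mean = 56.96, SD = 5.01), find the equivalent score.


slope = SD_Y / SD_X = 5.01 / 11.55 ~ 0.4338
intercept = mean_Y - slope * mean_X = 56.96 - (5.01 / 11.55) * 55.13 ~ 33.0465
Y = slope * X + intercept. To avoid rounding drift from the rounded slope/intercept, evaluate the equivalent form Y = mean_Y + SD_Y * (X - mean_X) / SD_X at full precision:
Y = 56.96 + 5.01 * (74 - 55.13) / 11.55
Y = 56.96 + 5.01 * 18.87 / 11.55
Y = 56.96 + 94.5387 / 11.55
Y = 56.96 + 8.1852
Y = 65.1452

65.1452


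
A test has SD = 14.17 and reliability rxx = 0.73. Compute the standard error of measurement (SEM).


SEM = SD * sqrt(1 - rxx)
SEM = 14.17 * sqrt(1 - 0.73)
SEM = 14.17 * sqrt(0.27) = 14.17 * 0.519615
SEM = 7.3629

7.3629


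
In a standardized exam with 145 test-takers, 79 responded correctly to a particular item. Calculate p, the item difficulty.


Item difficulty p = number correct / total examinees
p = 79 / 145
p = 0.5448

0.5448


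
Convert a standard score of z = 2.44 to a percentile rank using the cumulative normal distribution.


CDF(z) = 0.5 * (1 + erf(z/sqrt(2)))
erf(1.7253) = 0.9853
CDF = 0.9927
Percentile rank = 0.9927 * 100 = 99.27

99.27


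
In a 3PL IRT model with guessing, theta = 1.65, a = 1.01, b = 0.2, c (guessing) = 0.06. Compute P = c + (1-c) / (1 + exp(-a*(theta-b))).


logit = 1.01*(1.65 - 0.2) = 1.4645
P* = 1/(1 + exp(-1.4645)) = 0.8122
P = 0.06 + (1 - 0.06) * 0.8122
P = 0.8235

0.8235


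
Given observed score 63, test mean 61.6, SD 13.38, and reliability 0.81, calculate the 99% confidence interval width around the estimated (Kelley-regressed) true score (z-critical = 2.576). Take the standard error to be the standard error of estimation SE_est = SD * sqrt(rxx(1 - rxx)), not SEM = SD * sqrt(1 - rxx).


True score estimate = 0.81*63 + 0.19*61.6 = 62.734
SE_est = SD * sqrt(rxx * (1 - rxx)) = 13.38 * sqrt(0.81 * 0.19) = 13.38 * sqrt(0.1539) = 5.248986
CI = T_est +/- z * SE_est, so width = 2 * z * SE_est = 2 * 2.576 * 5.248986
Width = 27.0428

27.0428


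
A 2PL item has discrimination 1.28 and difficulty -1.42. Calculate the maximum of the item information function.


For 2PL, max info at theta = b = -1.42
I_max = a^2 / 4 = 1.28^2 / 4
= 1.6384 / 4
I_max = 0.4096

0.4096


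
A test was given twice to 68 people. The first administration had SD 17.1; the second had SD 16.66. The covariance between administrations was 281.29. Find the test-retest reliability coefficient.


r = cov(X,Y) / (SD_X * SD_Y)
r = 281.29 / (17.1 * 16.66)
r = 281.29 / 284.886
r = 0.9874

0.9874


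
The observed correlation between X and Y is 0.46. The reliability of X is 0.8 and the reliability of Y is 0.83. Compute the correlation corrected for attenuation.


r_corrected = rxy / sqrt(rxx * ryy)
= 0.46 / sqrt(0.8 * 0.83)
= 0.46 / sqrt(0.664)
= 0.46 / 0.814862
r_corrected = 0.5645

0.5645


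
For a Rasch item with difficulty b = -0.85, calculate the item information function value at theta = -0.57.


P = 1/(1+exp(-(-0.57--0.85))) = 0.5695
I = P*(1-P) = 0.5695 * 0.4305
I = 0.2452

0.2452


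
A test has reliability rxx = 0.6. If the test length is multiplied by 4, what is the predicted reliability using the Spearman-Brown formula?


r_new = (n * rxx) / (1 + (n-1) * rxx)
r_new = (4 * 0.6) / (1 + 3 * 0.6)
r_new = 2.4 / 2.8
r_new = 0.8571

0.8571


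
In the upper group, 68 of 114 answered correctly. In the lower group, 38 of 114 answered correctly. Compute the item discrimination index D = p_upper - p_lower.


p_upper = 68/114 = 0.5965
p_lower = 38/114 = 0.3333
D = 0.5965 - 0.3333 = 0.2632

0.2632


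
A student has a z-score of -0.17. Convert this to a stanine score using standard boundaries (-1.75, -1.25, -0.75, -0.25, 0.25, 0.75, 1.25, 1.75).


Stanine boundaries: [-1.75, -1.25, -0.75, -0.25, 0.25, 0.75, 1.25, 1.75]
z = -0.17
Check each boundary:
  z >= -1.75 -> could be stanine 2
  z >= -1.25 -> could be stanine 3
  z >= -0.75 -> could be stanine 4
  z >= -0.25 -> could be stanine 5
  z < 0.25
  z < 0.75
  z < 1.25
  z < 1.75
Highest qualifying boundary gives stanine = 5

5


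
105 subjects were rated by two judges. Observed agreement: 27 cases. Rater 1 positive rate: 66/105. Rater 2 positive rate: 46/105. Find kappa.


P_o = 27/105 = 0.257143
P_e = (66*46 + 39*59) / 11025 = 0.484082
kappa = (P_o - P_e) / (1 - P_e)
kappa = (0.257143 - 0.484082) / (1 - 0.484082)
kappa = -0.4399

-0.4399


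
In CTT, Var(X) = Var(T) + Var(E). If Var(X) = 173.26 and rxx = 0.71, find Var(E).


var_true = rxx * var_obs = 0.71 * 173.26 = 123.0146
var_error = var_obs - var_true
var_error = 173.26 - 123.0146
var_error = 50.2454

50.2454


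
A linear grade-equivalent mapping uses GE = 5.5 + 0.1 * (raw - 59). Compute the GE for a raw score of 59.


raw - median = 59 - 59 = 0
slope * diff = 0.1 * 0 = 0.0
GE = 5.5 + 0.0
GE = 5.5

5.5


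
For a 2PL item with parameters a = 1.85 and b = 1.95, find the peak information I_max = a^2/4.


For 2PL, max info at theta = b = 1.95
I_max = a^2 / 4 = 1.85^2 / 4
= 3.4225 / 4
I_max = 0.8556

0.8556


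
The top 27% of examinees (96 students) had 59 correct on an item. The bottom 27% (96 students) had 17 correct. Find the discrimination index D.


p_upper = 59/96 = 0.6146
p_lower = 17/96 = 0.1771
D = 0.6146 - 0.1771 = 0.4375

0.4375


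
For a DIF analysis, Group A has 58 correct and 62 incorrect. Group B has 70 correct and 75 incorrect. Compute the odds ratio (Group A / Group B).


Odds_A = 58/62 = 0.9355
Odds_B = 70/75 = 0.9333
OR = Odds_A / Odds_B = 0.9355 / 0.9333
Exactly, OR = (58 * 75) / (62 * 70) = 4350 / 4340
OR = 1.0023

1.0023


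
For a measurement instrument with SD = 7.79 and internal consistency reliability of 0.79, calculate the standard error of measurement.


SEM = SD * sqrt(1 - rxx)
SEM = 7.79 * sqrt(1 - 0.79)
SEM = 7.79 * sqrt(0.21) = 7.79 * 0.458258
SEM = 3.5698

3.5698


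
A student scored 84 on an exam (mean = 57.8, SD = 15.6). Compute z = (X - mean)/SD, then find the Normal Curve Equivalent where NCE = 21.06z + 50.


z = (X - mean) / SD = (84 - 57.8) / 15.6
z = 26.2 / 15.6
z = 1.6795
NCE = NCE = 21.06z + 50
Carry z at full precision (z = 26.2 / 15.6) into the conversion:
NCE = 21.06 * (26.2 / 15.6) + 50 = 551.772 / 15.6 + 50
NCE = 35.37 + 50
NCE = 85.37

85.37


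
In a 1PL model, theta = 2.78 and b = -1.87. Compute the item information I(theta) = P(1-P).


P = 1/(1+exp(-(2.78--1.87))) = 0.9905
I = P*(1-P) = 0.9905 * 0.0095
I = 0.0094

0.0094


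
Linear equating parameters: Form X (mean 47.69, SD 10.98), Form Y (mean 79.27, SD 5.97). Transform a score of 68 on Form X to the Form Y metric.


slope = SD_Y / SD_X = 5.97 / 10.98 ~ 0.5437
intercept = mean_Y - slope * mean_X = 79.27 - (5.97 / 10.98) * 47.69 ~ 53.3402
Y = slope * X + intercept. To avoid rounding drift from the rounded slope/intercept, evaluate the equivalent form Y = mean_Y + SD_Y * (X - mean_X) / SD_X at full precision:
Y = 79.27 + 5.97 * (68 - 47.69) / 10.98
Y = 79.27 + 5.97 * 20.31 / 10.98
Y = 79.27 + 121.2507 / 10.98
Y = 79.27 + 11.0429
Y = 90.3129

90.3129


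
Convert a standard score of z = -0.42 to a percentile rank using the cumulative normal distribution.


CDF(z) = 0.5 * (1 + erf(z/sqrt(2)))
erf(-0.297) = -0.3255
CDF = 0.3372
Percentile rank = 0.3372 * 100 = 33.72

33.72


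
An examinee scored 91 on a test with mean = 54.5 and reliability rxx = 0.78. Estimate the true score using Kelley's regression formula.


T_est = rxx * X + (1 - rxx) * mean
T_est = 0.78 * 91 + 0.22 * 54.5
T_est = 70.98 + 11.99
T_est = 82.97

82.97


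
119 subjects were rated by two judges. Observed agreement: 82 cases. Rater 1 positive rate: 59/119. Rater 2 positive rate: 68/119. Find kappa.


P_o = 82/119 = 0.689076
P_e = (59*68 + 60*51) / 14161 = 0.4994
kappa = (P_o - P_e) / (1 - P_e)
kappa = (0.689076 - 0.4994) / (1 - 0.4994)
kappa = 0.3789

0.3789


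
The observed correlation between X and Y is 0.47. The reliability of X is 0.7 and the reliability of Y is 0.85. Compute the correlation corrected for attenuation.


r_corrected = rxy / sqrt(rxx * ryy)
= 0.47 / sqrt(0.7 * 0.85)
= 0.47 / sqrt(0.595)
= 0.47 / 0.771362
r_corrected = 0.6093

0.6093


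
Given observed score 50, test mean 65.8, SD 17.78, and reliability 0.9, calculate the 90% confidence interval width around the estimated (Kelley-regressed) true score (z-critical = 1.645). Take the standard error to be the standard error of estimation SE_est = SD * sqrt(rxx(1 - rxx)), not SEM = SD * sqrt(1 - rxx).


True score estimate = 0.9*50 + 0.1*65.8 = 51.58
SE_est = SD * sqrt(rxx * (1 - rxx)) = 17.78 * sqrt(0.9 * 0.1) = 17.78 * sqrt(0.09) = 5.334
CI = T_est +/- z * SE_est, so width = 2 * z * SE_est = 2 * 1.645 * 5.334
Width = 17.5489

17.5489


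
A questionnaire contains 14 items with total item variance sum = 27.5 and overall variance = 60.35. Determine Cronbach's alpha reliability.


alpha = (k/(k-1)) * (1 - sum(si^2)/s_total^2)
= (14/13) * (1 - 27.5/60.35)
alpha = 0.5862

0.5862


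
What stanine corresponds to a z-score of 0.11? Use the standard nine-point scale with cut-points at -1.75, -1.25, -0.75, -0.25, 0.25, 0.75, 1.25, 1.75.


Stanine boundaries: [-1.75, -1.25, -0.75, -0.25, 0.25, 0.75, 1.25, 1.75]
z = 0.11
Check each boundary:
  z >= -1.75 -> could be stanine 2
  z >= -1.25 -> could be stanine 3
  z >= -0.75 -> could be stanine 4
  z >= -0.25 -> could be stanine 5
  z < 0.25
  z < 0.75
  z < 1.25
  z < 1.75
Highest qualifying boundary gives stanine = 5

5


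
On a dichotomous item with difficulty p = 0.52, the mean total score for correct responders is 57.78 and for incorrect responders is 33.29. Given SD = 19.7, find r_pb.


q = 1 - p = 0.48
rpb = ((M1 - M0) / SD) * sqrt(p * q)
rpb = ((57.78 - 33.29) / 19.7) * sqrt(0.52 * 0.48)
rpb = 0.6211

0.6211


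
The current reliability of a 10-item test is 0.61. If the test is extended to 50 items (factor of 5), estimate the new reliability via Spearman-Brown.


r_new = (n * rxx) / (1 + (n-1) * rxx)
r_new = (5 * 0.61) / (1 + 4 * 0.61)
r_new = 3.05 / 3.44
r_new = 0.8866

0.8866


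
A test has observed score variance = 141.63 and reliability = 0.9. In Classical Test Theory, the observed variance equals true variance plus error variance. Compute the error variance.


var_true = rxx * var_obs = 0.9 * 141.63 = 127.467
var_error = var_obs - var_true
var_error = 141.63 - 127.467
var_error = 14.163

14.163


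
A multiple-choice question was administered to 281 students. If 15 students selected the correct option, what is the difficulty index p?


Item difficulty p = number correct / total examinees
p = 15 / 281
p = 0.0534

0.0534


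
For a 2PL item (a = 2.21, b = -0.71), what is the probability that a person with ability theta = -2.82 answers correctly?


a*(theta - b) = 2.21 * (-2.82 - -0.71) = -4.6631
exp(--4.6631) = 105.9641
P = 1 / (1 + 105.9641)
P = 0.0093

0.0093


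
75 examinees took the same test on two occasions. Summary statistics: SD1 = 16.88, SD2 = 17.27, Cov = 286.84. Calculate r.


r = cov(X,Y) / (SD_X * SD_Y)
r = 286.84 / (16.88 * 17.27)
r = 286.84 / 291.5176
r = 0.984

0.984


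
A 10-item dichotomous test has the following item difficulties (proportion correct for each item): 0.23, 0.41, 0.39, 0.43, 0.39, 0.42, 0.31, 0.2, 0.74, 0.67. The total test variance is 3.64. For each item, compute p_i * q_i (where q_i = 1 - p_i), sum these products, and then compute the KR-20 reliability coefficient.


For each item, compute p_i * q_i:
  Item 1: 0.23 * 0.77 = 0.1771
  Item 2: 0.41 * 0.59 = 0.2419
  Item 3: 0.39 * 0.61 = 0.2379
  Item 4: 0.43 * 0.57 = 0.2451
  Item 5: 0.39 * 0.61 = 0.2379
  Item 6: 0.42 * 0.58 = 0.2436
  Item 7: 0.31 * 0.69 = 0.2139
  Item 8: 0.2 * 0.8 = 0.16
  Item 9: 0.74 * 0.26 = 0.1924
  Item 10: 0.67 * 0.33 = 0.2211
Sum(p_i * q_i) = 0.1771 + 0.2419 + 0.2379 + 0.2451 + 0.2379 + 0.2436 + 0.2139 + 0.16 + 0.1924 + 0.2211 = 2.1709
KR-20 = (k/(k-1)) * (1 - Sum(p_i*q_i) / Var_total)
= (10/9) * (1 - 2.1709/3.64)
= 1.1111 * 0.4036
KR-20 = 0.4484

0.4484


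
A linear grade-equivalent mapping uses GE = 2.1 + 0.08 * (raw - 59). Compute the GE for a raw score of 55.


raw - median = 55 - 59 = -4
slope * diff = 0.08 * -4 = -0.32
GE = 2.1 + -0.32
GE = 1.78

1.78


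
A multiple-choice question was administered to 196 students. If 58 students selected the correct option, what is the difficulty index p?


Item difficulty p = number correct / total examinees
p = 58 / 196
p = 0.2959

0.2959


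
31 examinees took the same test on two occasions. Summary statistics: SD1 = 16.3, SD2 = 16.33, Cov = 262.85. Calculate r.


r = cov(X,Y) / (SD_X * SD_Y)
r = 262.85 / (16.3 * 16.33)
r = 262.85 / 266.179
r = 0.9875

0.9875


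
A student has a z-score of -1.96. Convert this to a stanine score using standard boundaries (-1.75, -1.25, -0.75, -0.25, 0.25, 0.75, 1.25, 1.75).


Stanine boundaries: [-1.75, -1.25, -0.75, -0.25, 0.25, 0.75, 1.25, 1.75]
z = -1.96
Check each boundary:
  z < -1.75
  z < -1.25
  z < -0.75
  z < -0.25
  z < 0.25
  z < 0.75
  z < 1.25
  z < 1.75
Highest qualifying boundary gives stanine = 1

1


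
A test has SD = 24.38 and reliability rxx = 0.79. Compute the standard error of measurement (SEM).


SEM = SD * sqrt(1 - rxx)
SEM = 24.38 * sqrt(1 - 0.79)
SEM = 24.38 * sqrt(0.21) = 24.38 * 0.458258
SEM = 11.1723

11.1723


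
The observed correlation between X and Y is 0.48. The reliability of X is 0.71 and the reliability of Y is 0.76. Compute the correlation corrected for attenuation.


r_corrected = rxy / sqrt(rxx * ryy)
= 0.48 / sqrt(0.71 * 0.76)
= 0.48 / sqrt(0.5396)
= 0.48 / 0.734575
r_corrected = 0.6534

0.6534


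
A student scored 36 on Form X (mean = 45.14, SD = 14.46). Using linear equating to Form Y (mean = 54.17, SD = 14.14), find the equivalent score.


slope = SD_Y / SD_X = 14.14 / 14.46 ~ 0.9779
intercept = mean_Y - slope * mean_X = 54.17 - (14.14 / 14.46) * 45.14 ~ 10.0289
Y = slope * X + intercept. To avoid rounding drift from the rounded slope/intercept, evaluate the equivalent form Y = mean_Y + SD_Y * (X - mean_X) / SD_X at full precision:
Y = 54.17 + 14.14 * (36 - 45.14) / 14.46
Y = 54.17 - 14.14 * 9.14 / 14.46
Y = 54.17 - 129.2396 / 14.46
Y = 54.17 - 8.9377
Y = 45.2323

45.2323
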